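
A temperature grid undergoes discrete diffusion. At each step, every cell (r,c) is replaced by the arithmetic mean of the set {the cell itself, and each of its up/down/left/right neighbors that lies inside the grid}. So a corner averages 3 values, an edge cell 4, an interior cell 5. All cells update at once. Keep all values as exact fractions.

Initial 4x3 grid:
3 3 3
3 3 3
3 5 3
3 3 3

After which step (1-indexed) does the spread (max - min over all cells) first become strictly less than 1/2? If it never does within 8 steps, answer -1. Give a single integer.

Answer: 2

Derivation:
Step 1: max=7/2, min=3, spread=1/2
Step 2: max=173/50, min=3, spread=23/50
  -> spread < 1/2 first at step 2
Step 3: max=8011/2400, min=613/200, spread=131/480
Step 4: max=71351/21600, min=11191/3600, spread=841/4320
Step 5: max=28462051/8640000, min=2253373/720000, spread=56863/345600
Step 6: max=254814341/77760000, min=20429543/6480000, spread=386393/3110400
Step 7: max=101705723131/31104000000, min=8196358813/2592000000, spread=26795339/248832000
Step 8: max=6082535714129/1866240000000, min=493646149667/155520000000, spread=254051069/2985984000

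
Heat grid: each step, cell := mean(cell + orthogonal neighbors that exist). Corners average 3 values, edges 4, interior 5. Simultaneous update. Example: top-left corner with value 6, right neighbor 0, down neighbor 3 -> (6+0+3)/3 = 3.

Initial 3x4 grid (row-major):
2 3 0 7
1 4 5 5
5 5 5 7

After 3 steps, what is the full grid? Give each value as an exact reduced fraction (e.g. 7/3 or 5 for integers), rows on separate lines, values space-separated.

After step 1:
  2 9/4 15/4 4
  3 18/5 19/5 6
  11/3 19/4 11/2 17/3
After step 2:
  29/12 29/10 69/20 55/12
  46/15 87/25 453/100 73/15
  137/36 1051/240 1183/240 103/18
After step 3:
  503/180 1837/600 4639/1200 43/10
  2873/900 22027/6000 25507/6000 4433/900
  8101/2160 29869/7200 35209/7200 11173/2160

Answer: 503/180 1837/600 4639/1200 43/10
2873/900 22027/6000 25507/6000 4433/900
8101/2160 29869/7200 35209/7200 11173/2160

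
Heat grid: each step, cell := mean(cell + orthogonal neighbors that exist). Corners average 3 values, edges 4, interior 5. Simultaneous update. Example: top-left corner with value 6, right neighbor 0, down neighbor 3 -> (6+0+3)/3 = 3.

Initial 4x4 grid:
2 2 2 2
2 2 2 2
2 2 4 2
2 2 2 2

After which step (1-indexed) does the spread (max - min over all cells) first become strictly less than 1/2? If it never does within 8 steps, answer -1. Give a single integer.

Answer: 2

Derivation:
Step 1: max=5/2, min=2, spread=1/2
Step 2: max=61/25, min=2, spread=11/25
  -> spread < 1/2 first at step 2
Step 3: max=2767/1200, min=2, spread=367/1200
Step 4: max=12371/5400, min=613/300, spread=1337/5400
Step 5: max=365669/162000, min=18469/9000, spread=33227/162000
Step 6: max=10934327/4860000, min=112049/54000, spread=849917/4860000
Step 7: max=325314347/145800000, min=1688533/810000, spread=21378407/145800000
Step 8: max=9714462371/4374000000, min=509688343/243000000, spread=540072197/4374000000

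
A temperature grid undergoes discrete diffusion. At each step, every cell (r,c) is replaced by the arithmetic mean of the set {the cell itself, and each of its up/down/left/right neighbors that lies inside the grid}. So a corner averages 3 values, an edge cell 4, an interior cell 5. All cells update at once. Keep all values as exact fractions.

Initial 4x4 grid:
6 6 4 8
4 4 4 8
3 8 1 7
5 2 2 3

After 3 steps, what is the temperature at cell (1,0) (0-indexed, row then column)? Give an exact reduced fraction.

Answer: 6589/1440

Derivation:
Step 1: cell (1,0) = 17/4
Step 2: cell (1,0) = 1187/240
Step 3: cell (1,0) = 6589/1440
Full grid after step 3:
  10847/2160 224/45 1244/225 3103/540
  6589/1440 1169/240 1463/300 9937/1800
  31817/7200 12043/3000 8851/2000 897/200
  4153/1080 28157/7200 8599/2400 2933/720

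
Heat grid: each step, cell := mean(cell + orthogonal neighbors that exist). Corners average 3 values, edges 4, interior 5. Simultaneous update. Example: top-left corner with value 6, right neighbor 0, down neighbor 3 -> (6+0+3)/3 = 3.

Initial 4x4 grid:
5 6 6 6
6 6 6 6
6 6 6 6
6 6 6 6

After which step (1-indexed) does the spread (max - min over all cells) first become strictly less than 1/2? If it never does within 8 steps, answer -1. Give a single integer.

Answer: 1

Derivation:
Step 1: max=6, min=17/3, spread=1/3
  -> spread < 1/2 first at step 1
Step 2: max=6, min=103/18, spread=5/18
Step 3: max=6, min=1255/216, spread=41/216
Step 4: max=6, min=37837/6480, spread=1043/6480
Step 5: max=6, min=1140847/194400, spread=25553/194400
Step 6: max=107921/18000, min=34320541/5832000, spread=645863/5832000
Step 7: max=719029/120000, min=1032118309/174960000, spread=16225973/174960000
Step 8: max=323299/54000, min=31015322017/5248800000, spread=409340783/5248800000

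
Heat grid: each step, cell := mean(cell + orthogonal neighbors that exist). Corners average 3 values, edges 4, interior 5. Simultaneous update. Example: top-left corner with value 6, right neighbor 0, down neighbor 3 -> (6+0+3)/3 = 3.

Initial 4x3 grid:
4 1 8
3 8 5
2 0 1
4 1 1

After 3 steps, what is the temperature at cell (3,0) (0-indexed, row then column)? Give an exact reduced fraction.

Answer: 299/135

Derivation:
Step 1: cell (3,0) = 7/3
Step 2: cell (3,0) = 73/36
Step 3: cell (3,0) = 299/135
Full grid after step 3:
  8059/2160 62461/14400 4667/1080
  12749/3600 1304/375 28423/7200
  4607/1800 16439/6000 6101/2400
  299/135 13523/7200 157/80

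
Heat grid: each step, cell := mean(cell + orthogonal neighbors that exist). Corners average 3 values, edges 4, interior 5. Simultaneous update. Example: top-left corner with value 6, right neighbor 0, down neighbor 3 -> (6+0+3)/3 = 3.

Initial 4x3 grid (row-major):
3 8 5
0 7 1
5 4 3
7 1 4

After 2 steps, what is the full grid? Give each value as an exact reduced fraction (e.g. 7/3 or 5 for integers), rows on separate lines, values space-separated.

After step 1:
  11/3 23/4 14/3
  15/4 4 4
  4 4 3
  13/3 4 8/3
After step 2:
  79/18 217/48 173/36
  185/48 43/10 47/12
  193/48 19/5 41/12
  37/9 15/4 29/9

Answer: 79/18 217/48 173/36
185/48 43/10 47/12
193/48 19/5 41/12
37/9 15/4 29/9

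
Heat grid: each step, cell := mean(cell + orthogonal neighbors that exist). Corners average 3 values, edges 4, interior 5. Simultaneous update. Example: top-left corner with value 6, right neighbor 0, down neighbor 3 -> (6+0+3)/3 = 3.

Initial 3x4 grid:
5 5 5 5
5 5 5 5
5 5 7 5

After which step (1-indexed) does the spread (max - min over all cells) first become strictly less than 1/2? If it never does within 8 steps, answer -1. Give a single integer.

Step 1: max=17/3, min=5, spread=2/3
Step 2: max=331/60, min=5, spread=31/60
Step 3: max=2911/540, min=5, spread=211/540
  -> spread < 1/2 first at step 3
Step 4: max=286897/54000, min=4547/900, spread=14077/54000
Step 5: max=2570407/486000, min=273683/54000, spread=5363/24300
Step 6: max=76640809/14580000, min=152869/30000, spread=93859/583200
Step 7: max=4584274481/874800000, min=248336467/48600000, spread=4568723/34992000
Step 8: max=274220435629/52488000000, min=7471618889/1458000000, spread=8387449/83980800

Answer: 3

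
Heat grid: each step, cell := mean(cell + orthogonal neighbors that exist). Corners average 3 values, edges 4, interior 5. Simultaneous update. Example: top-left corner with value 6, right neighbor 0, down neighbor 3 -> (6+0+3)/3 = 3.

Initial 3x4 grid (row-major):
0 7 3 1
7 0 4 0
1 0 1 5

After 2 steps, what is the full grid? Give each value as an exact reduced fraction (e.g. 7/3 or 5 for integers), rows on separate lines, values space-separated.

Answer: 55/18 871/240 551/240 91/36
97/30 51/25 279/100 223/120
31/18 139/60 33/20 7/3

Derivation:
After step 1:
  14/3 5/2 15/4 4/3
  2 18/5 8/5 5/2
  8/3 1/2 5/2 2
After step 2:
  55/18 871/240 551/240 91/36
  97/30 51/25 279/100 223/120
  31/18 139/60 33/20 7/3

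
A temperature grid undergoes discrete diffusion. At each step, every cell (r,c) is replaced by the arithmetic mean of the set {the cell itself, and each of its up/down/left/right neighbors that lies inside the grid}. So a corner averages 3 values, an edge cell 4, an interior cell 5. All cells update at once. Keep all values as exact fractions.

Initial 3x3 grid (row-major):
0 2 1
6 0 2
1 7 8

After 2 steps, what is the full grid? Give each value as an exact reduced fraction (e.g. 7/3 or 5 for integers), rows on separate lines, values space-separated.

Answer: 31/18 509/240 31/18
749/240 253/100 809/240
125/36 133/30 149/36

Derivation:
After step 1:
  8/3 3/4 5/3
  7/4 17/5 11/4
  14/3 4 17/3
After step 2:
  31/18 509/240 31/18
  749/240 253/100 809/240
  125/36 133/30 149/36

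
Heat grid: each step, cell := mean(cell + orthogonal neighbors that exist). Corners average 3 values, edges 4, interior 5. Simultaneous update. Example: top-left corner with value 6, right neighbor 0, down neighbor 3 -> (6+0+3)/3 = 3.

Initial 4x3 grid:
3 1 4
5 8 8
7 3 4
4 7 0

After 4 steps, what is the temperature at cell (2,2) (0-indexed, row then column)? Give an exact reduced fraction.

Step 1: cell (2,2) = 15/4
Step 2: cell (2,2) = 1153/240
Step 3: cell (2,2) = 31993/7200
Step 4: cell (2,2) = 1012621/216000
Full grid after step 4:
  49913/10800 979481/216000 303803/64800
  169261/36000 868643/180000 1002941/216000
  178541/36000 421409/90000 1012621/216000
  103121/21600 2034497/432000 143219/32400

Answer: 1012621/216000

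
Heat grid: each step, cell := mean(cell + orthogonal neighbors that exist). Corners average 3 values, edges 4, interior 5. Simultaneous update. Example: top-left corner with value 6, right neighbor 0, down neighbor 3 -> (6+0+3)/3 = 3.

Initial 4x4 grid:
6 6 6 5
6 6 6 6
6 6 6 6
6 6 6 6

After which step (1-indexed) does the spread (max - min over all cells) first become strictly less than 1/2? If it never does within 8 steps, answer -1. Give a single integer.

Step 1: max=6, min=17/3, spread=1/3
  -> spread < 1/2 first at step 1
Step 2: max=6, min=103/18, spread=5/18
Step 3: max=6, min=1255/216, spread=41/216
Step 4: max=6, min=37837/6480, spread=1043/6480
Step 5: max=6, min=1140847/194400, spread=25553/194400
Step 6: max=107921/18000, min=34320541/5832000, spread=645863/5832000
Step 7: max=719029/120000, min=1032118309/174960000, spread=16225973/174960000
Step 8: max=323299/54000, min=31015322017/5248800000, spread=409340783/5248800000

Answer: 1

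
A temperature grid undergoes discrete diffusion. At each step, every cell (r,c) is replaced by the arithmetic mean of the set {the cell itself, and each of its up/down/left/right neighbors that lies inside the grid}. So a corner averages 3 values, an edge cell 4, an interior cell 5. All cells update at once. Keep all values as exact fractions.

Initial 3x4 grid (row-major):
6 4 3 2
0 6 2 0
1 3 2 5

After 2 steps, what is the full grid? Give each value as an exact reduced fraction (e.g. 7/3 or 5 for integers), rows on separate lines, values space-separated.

After step 1:
  10/3 19/4 11/4 5/3
  13/4 3 13/5 9/4
  4/3 3 3 7/3
After step 2:
  34/9 83/24 353/120 20/9
  131/48 83/25 68/25 177/80
  91/36 31/12 41/15 91/36

Answer: 34/9 83/24 353/120 20/9
131/48 83/25 68/25 177/80
91/36 31/12 41/15 91/36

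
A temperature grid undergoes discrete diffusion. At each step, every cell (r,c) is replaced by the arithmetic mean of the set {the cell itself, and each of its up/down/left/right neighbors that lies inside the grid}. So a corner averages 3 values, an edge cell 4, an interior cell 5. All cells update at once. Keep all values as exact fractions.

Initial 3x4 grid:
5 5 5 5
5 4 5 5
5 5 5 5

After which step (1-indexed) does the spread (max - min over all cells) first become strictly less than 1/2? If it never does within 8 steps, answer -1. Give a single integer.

Answer: 1

Derivation:
Step 1: max=5, min=19/4, spread=1/4
  -> spread < 1/2 first at step 1
Step 2: max=5, min=477/100, spread=23/100
Step 3: max=1987/400, min=23189/4800, spread=131/960
Step 4: max=35609/7200, min=209449/43200, spread=841/8640
Step 5: max=7106627/1440000, min=83857949/17280000, spread=56863/691200
Step 6: max=63810457/12960000, min=756065659/155520000, spread=386393/6220800
Step 7: max=25499641187/5184000000, min=302646276869/62208000000, spread=26795339/497664000
Step 8: max=1528113850333/311040000000, min=18178584285871/3732480000000, spread=254051069/5971968000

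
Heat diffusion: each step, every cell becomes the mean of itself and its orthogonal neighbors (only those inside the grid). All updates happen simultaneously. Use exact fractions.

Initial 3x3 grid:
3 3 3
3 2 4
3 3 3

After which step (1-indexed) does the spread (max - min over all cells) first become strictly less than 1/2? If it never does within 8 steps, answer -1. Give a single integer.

Answer: 2

Derivation:
Step 1: max=10/3, min=11/4, spread=7/12
Step 2: max=19/6, min=17/6, spread=1/3
  -> spread < 1/2 first at step 2
Step 3: max=1327/432, min=2749/960, spread=1799/8640
Step 4: max=16417/5400, min=4189/1440, spread=2833/21600
Step 5: max=4681879/1555200, min=3369127/1152000, spread=2671151/31104000
Step 6: max=233273437/77760000, min=45765323/15552000, spread=741137/12960000
Step 7: max=16729288111/5598720000, min=36694054829/12441600000, spread=4339268759/111974400000
Step 8: max=417617844179/139968000000, min=165561168607/55987200000, spread=7429845323/279936000000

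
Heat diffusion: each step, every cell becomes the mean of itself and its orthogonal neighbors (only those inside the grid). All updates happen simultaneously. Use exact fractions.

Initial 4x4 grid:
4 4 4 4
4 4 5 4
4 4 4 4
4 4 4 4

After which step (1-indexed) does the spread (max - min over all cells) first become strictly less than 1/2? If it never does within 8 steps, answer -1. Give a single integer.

Step 1: max=17/4, min=4, spread=1/4
  -> spread < 1/2 first at step 1
Step 2: max=211/50, min=4, spread=11/50
Step 3: max=9967/2400, min=4, spread=367/2400
Step 4: max=44771/10800, min=2413/600, spread=1337/10800
Step 5: max=1337669/324000, min=72469/18000, spread=33227/324000
Step 6: max=40094327/9720000, min=436049/108000, spread=849917/9720000
Step 7: max=1200114347/291600000, min=6548533/1620000, spread=21378407/291600000
Step 8: max=35958462371/8748000000, min=1967688343/486000000, spread=540072197/8748000000

Answer: 1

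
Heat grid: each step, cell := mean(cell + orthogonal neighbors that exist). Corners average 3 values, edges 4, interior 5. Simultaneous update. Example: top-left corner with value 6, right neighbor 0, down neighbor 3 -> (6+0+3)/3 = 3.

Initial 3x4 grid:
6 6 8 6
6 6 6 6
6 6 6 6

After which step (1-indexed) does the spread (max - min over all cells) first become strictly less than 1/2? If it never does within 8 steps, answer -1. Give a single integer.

Step 1: max=20/3, min=6, spread=2/3
Step 2: max=391/60, min=6, spread=31/60
Step 3: max=3451/540, min=6, spread=211/540
  -> spread < 1/2 first at step 3
Step 4: max=340897/54000, min=5447/900, spread=14077/54000
Step 5: max=3056407/486000, min=327683/54000, spread=5363/24300
Step 6: max=91220809/14580000, min=182869/30000, spread=93859/583200
Step 7: max=5459074481/874800000, min=296936467/48600000, spread=4568723/34992000
Step 8: max=326708435629/52488000000, min=8929618889/1458000000, spread=8387449/83980800

Answer: 3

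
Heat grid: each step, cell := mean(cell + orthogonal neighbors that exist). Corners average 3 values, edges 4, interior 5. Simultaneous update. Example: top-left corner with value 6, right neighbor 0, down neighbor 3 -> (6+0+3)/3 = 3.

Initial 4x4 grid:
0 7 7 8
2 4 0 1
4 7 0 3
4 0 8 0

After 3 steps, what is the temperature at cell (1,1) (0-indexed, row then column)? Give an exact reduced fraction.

Step 1: cell (1,1) = 4
Step 2: cell (1,1) = 82/25
Step 3: cell (1,1) = 1487/400
Full grid after step 3:
  529/144 4589/1200 3059/720 539/135
  2631/800 1487/400 1256/375 2531/720
  25831/7200 1897/600 19609/6000 1867/720
  727/216 25951/7200 4043/1440 6151/2160

Answer: 1487/400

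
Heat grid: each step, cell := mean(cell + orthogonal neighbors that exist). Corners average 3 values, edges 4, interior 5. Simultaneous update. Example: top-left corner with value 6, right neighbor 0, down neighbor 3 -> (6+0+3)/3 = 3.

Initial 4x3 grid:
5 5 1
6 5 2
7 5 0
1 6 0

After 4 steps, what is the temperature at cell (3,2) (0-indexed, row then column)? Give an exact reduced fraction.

Step 1: cell (3,2) = 2
Step 2: cell (3,2) = 9/4
Step 3: cell (3,2) = 2017/720
Step 4: cell (3,2) = 65219/21600
Full grid after step 4:
  73673/16200 289423/72000 225367/64800
  243671/54000 237359/60000 712309/216000
  233821/54000 667177/180000 225803/72000
  32729/8100 384647/108000 65219/21600

Answer: 65219/21600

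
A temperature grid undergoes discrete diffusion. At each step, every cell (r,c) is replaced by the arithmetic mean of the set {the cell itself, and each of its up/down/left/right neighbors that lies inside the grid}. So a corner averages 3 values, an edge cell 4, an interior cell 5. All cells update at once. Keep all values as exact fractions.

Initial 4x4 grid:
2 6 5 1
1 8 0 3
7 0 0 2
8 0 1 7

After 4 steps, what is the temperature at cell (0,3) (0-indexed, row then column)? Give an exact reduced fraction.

Answer: 2213/800

Derivation:
Step 1: cell (0,3) = 3
Step 2: cell (0,3) = 5/2
Step 3: cell (0,3) = 703/240
Step 4: cell (0,3) = 2213/800
Full grid after step 4:
  9251/2400 27523/8000 75937/24000 2213/800
  14439/4000 13627/4000 164873/60000 96613/36000
  42877/12000 179837/60000 483539/180000 255031/108000
  24049/7200 220427/72000 539897/216000 158813/64800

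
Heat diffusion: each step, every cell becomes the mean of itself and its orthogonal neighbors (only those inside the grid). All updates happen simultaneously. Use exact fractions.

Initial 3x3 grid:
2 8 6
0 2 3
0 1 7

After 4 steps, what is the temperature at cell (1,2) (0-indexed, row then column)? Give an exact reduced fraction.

Answer: 1591171/432000

Derivation:
Step 1: cell (1,2) = 9/2
Step 2: cell (1,2) = 499/120
Step 3: cell (1,2) = 28193/7200
Step 4: cell (1,2) = 1591171/432000
Full grid after step 4:
  194213/64800 510307/144000 16243/4050
  137287/54000 187159/60000 1591171/432000
  143963/64800 389557/144000 106019/32400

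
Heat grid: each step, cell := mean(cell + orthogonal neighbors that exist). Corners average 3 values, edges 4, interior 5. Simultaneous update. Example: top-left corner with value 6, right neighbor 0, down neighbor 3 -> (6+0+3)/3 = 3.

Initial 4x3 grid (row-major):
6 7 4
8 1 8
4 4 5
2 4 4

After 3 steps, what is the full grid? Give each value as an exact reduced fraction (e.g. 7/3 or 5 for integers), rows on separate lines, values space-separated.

Answer: 1339/240 37757/7200 11801/2160
3903/800 15493/3000 35177/7200
31997/7200 12743/3000 33647/7200
8291/2160 29377/7200 8981/2160

Derivation:
After step 1:
  7 9/2 19/3
  19/4 28/5 9/2
  9/2 18/5 21/4
  10/3 7/2 13/3
After step 2:
  65/12 703/120 46/9
  437/80 459/100 1301/240
  971/240 449/100 1061/240
  34/9 443/120 157/36
After step 3:
  1339/240 37757/7200 11801/2160
  3903/800 15493/3000 35177/7200
  31997/7200 12743/3000 33647/7200
  8291/2160 29377/7200 8981/2160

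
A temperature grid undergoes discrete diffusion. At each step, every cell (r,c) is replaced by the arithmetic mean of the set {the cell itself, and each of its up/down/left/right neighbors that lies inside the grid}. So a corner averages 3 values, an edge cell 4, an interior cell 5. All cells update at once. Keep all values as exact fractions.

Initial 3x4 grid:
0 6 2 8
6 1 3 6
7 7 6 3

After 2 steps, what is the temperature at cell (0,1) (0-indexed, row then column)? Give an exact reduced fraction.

Answer: 39/10

Derivation:
Step 1: cell (0,1) = 9/4
Step 2: cell (0,1) = 39/10
Full grid after step 2:
  13/4 39/10 239/60 181/36
  563/120 96/25 227/50 71/15
  185/36 319/60 93/20 59/12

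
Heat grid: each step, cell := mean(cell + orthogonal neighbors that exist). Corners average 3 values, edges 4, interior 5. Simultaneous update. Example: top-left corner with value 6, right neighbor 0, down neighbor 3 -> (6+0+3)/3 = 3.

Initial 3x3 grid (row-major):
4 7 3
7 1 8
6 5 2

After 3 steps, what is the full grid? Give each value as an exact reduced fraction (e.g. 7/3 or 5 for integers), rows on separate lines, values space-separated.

After step 1:
  6 15/4 6
  9/2 28/5 7/2
  6 7/2 5
After step 2:
  19/4 427/80 53/12
  221/40 417/100 201/40
  14/3 201/40 4
After step 3:
  1249/240 22409/4800 3547/720
  11467/2400 10033/2000 10567/2400
  913/180 10717/2400 281/60

Answer: 1249/240 22409/4800 3547/720
11467/2400 10033/2000 10567/2400
913/180 10717/2400 281/60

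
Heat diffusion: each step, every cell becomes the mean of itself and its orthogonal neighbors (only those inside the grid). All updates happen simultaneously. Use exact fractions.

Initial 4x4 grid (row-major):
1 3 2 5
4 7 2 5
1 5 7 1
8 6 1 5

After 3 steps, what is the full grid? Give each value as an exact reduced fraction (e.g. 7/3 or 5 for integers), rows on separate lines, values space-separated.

After step 1:
  8/3 13/4 3 4
  13/4 21/5 23/5 13/4
  9/2 26/5 16/5 9/2
  5 5 19/4 7/3
After step 2:
  55/18 787/240 297/80 41/12
  877/240 41/10 73/20 327/80
  359/80 221/50 89/20 797/240
  29/6 399/80 917/240 139/36
After step 3:
  899/270 5093/1440 1687/480 673/180
  5507/1440 5731/1500 4 579/160
  3479/800 4489/1000 11797/3000 5659/1440
  1717/360 10837/2400 6163/1440 3961/1080

Answer: 899/270 5093/1440 1687/480 673/180
5507/1440 5731/1500 4 579/160
3479/800 4489/1000 11797/3000 5659/1440
1717/360 10837/2400 6163/1440 3961/1080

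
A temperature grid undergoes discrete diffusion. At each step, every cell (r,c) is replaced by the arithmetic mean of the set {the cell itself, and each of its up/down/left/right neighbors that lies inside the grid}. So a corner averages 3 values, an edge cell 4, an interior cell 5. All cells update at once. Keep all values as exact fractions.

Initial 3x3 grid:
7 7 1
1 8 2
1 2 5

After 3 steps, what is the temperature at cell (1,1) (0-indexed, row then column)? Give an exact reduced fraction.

Step 1: cell (1,1) = 4
Step 2: cell (1,1) = 22/5
Step 3: cell (1,1) = 577/150
Full grid after step 3:
  79/18 13163/2880 1795/432
  11693/2880 577/150 1441/360
  1429/432 1291/360 31/9

Answer: 577/150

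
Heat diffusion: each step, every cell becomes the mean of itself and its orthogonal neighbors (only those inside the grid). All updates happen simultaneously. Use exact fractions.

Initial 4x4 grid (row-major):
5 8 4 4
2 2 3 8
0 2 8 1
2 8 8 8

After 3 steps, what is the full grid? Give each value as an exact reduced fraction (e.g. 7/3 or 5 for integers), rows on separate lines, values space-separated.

Answer: 307/80 2597/600 8297/1800 2131/432
8213/2400 1549/400 28589/6000 34613/7200
22943/7200 25109/6000 5843/1200 40309/7200
1603/432 16009/3600 20717/3600 12589/2160

Derivation:
After step 1:
  5 19/4 19/4 16/3
  9/4 17/5 5 4
  3/2 4 22/5 25/4
  10/3 5 8 17/3
After step 2:
  4 179/40 119/24 169/36
  243/80 97/25 431/100 247/48
  133/48 183/50 553/100 1219/240
  59/18 61/12 173/30 239/36
After step 3:
  307/80 2597/600 8297/1800 2131/432
  8213/2400 1549/400 28589/6000 34613/7200
  22943/7200 25109/6000 5843/1200 40309/7200
  1603/432 16009/3600 20717/3600 12589/2160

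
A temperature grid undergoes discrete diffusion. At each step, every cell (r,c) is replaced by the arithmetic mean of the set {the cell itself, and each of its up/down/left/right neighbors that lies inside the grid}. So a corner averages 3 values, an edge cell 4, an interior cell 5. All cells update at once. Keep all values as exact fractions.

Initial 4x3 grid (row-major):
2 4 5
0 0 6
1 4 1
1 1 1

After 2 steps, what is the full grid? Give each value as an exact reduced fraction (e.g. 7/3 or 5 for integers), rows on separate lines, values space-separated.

After step 1:
  2 11/4 5
  3/4 14/5 3
  3/2 7/5 3
  1 7/4 1
After step 2:
  11/6 251/80 43/12
  141/80 107/50 69/20
  93/80 209/100 21/10
  17/12 103/80 23/12

Answer: 11/6 251/80 43/12
141/80 107/50 69/20
93/80 209/100 21/10
17/12 103/80 23/12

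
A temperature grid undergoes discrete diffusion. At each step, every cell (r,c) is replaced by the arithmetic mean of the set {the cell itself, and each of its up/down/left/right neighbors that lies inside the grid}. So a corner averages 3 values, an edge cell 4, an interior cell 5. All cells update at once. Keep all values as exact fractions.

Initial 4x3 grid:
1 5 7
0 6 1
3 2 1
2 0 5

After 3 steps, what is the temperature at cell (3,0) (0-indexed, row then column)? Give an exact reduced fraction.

Step 1: cell (3,0) = 5/3
Step 2: cell (3,0) = 17/9
Step 3: cell (3,0) = 2177/1080
Full grid after step 3:
  529/180 50659/14400 7943/2160
  2133/800 1091/375 12061/3600
  15337/7200 7373/3000 517/200
  2177/1080 30329/14400 1643/720

Answer: 2177/1080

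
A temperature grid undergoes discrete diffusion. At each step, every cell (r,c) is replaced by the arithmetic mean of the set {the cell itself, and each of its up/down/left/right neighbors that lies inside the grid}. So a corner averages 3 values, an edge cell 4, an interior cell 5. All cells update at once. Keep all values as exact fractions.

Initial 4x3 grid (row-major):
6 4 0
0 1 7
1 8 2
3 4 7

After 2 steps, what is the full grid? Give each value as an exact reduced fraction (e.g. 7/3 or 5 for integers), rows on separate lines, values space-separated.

Answer: 97/36 55/16 107/36
37/12 289/100 97/24
163/60 217/50 481/120
67/18 157/40 95/18

Derivation:
After step 1:
  10/3 11/4 11/3
  2 4 5/2
  3 16/5 6
  8/3 11/2 13/3
After step 2:
  97/36 55/16 107/36
  37/12 289/100 97/24
  163/60 217/50 481/120
  67/18 157/40 95/18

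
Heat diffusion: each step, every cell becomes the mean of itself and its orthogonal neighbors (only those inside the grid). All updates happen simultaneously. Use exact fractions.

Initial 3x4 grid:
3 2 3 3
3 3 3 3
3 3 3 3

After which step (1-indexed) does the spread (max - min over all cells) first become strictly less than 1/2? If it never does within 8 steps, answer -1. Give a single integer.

Answer: 1

Derivation:
Step 1: max=3, min=8/3, spread=1/3
  -> spread < 1/2 first at step 1
Step 2: max=3, min=329/120, spread=31/120
Step 3: max=3, min=3029/1080, spread=211/1080
Step 4: max=5353/1800, min=307103/108000, spread=14077/108000
Step 5: max=320317/108000, min=2775593/972000, spread=5363/48600
Step 6: max=177131/60000, min=83739191/29160000, spread=93859/1166400
Step 7: max=286263533/97200000, min=5038525519/1749600000, spread=4568723/69984000
Step 8: max=8566381111/2916000000, min=303147564371/104976000000, spread=8387449/167961600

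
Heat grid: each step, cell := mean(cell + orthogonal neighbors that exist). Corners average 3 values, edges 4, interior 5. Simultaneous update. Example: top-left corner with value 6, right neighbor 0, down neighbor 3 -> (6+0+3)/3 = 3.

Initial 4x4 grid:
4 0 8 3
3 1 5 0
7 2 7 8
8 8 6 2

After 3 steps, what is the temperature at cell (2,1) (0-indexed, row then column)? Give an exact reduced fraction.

Answer: 2983/600

Derivation:
Step 1: cell (2,1) = 5
Step 2: cell (2,1) = 119/25
Step 3: cell (2,1) = 2983/600
Full grid after step 3:
  422/135 24329/7200 5261/1440 4211/1080
  27839/7200 1403/375 12269/3000 6017/1440
  35383/7200 2983/600 1814/375 34013/7200
  1273/216 40963/7200 39323/7200 701/135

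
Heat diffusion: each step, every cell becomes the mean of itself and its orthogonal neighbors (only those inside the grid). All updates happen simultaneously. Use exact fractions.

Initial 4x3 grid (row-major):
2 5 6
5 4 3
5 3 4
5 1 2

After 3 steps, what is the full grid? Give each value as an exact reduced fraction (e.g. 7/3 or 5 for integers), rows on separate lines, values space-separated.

Answer: 199/48 60053/14400 907/216
201/50 5953/1500 28069/7200
13667/3600 3537/1000 24209/7200
7609/2160 15481/4800 404/135

Derivation:
After step 1:
  4 17/4 14/3
  4 4 17/4
  9/2 17/5 3
  11/3 11/4 7/3
After step 2:
  49/12 203/48 79/18
  33/8 199/50 191/48
  467/120 353/100 779/240
  131/36 243/80 97/36
After step 3:
  199/48 60053/14400 907/216
  201/50 5953/1500 28069/7200
  13667/3600 3537/1000 24209/7200
  7609/2160 15481/4800 404/135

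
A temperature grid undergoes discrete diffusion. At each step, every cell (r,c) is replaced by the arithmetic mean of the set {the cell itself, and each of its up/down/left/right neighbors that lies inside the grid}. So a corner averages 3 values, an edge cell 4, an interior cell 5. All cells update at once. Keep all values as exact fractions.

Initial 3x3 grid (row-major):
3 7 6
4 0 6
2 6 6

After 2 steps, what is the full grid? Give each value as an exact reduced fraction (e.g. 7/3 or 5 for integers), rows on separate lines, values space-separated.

After step 1:
  14/3 4 19/3
  9/4 23/5 9/2
  4 7/2 6
After step 2:
  131/36 49/10 89/18
  931/240 377/100 643/120
  13/4 181/40 14/3

Answer: 131/36 49/10 89/18
931/240 377/100 643/120
13/4 181/40 14/3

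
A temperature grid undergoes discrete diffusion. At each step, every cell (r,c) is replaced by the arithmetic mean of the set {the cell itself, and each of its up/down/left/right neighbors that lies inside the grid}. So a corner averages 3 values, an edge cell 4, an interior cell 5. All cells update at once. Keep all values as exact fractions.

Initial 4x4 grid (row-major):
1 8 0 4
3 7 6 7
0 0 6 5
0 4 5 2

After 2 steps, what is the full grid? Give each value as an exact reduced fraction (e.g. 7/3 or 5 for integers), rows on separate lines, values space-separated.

After step 1:
  4 4 9/2 11/3
  11/4 24/5 26/5 11/2
  3/4 17/5 22/5 5
  4/3 9/4 17/4 4
After step 2:
  43/12 173/40 521/120 41/9
  123/40 403/100 122/25 581/120
  247/120 78/25 89/20 189/40
  13/9 337/120 149/40 53/12

Answer: 43/12 173/40 521/120 41/9
123/40 403/100 122/25 581/120
247/120 78/25 89/20 189/40
13/9 337/120 149/40 53/12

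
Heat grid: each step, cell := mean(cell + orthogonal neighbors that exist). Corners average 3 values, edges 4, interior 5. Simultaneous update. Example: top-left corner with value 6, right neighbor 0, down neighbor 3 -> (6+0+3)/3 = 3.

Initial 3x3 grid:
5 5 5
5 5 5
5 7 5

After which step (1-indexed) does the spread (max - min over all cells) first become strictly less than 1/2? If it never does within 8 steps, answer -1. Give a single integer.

Step 1: max=17/3, min=5, spread=2/3
Step 2: max=667/120, min=5, spread=67/120
Step 3: max=5837/1080, min=507/100, spread=1807/5400
  -> spread < 1/2 first at step 3
Step 4: max=2317963/432000, min=13861/2700, spread=33401/144000
Step 5: max=20669933/3888000, min=1393391/270000, spread=3025513/19440000
Step 6: max=8240926867/1555200000, min=74755949/14400000, spread=53531/497664
Step 7: max=492592925849/93312000000, min=20231116051/3888000000, spread=450953/5971968
Step 8: max=29502503560603/5598720000000, min=2433808610519/466560000000, spread=3799043/71663616

Answer: 3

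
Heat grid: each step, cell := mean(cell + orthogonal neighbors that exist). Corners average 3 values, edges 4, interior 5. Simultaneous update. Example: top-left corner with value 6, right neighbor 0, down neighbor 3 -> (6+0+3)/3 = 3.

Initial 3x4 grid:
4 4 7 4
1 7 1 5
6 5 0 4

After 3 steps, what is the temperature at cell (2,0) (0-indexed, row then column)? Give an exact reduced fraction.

Step 1: cell (2,0) = 4
Step 2: cell (2,0) = 13/3
Step 3: cell (2,0) = 1411/360
Full grid after step 3:
  182/45 2623/600 7439/1800 233/54
  10117/2400 1939/500 1508/375 26561/7200
  1411/360 4771/1200 1367/400 251/72

Answer: 1411/360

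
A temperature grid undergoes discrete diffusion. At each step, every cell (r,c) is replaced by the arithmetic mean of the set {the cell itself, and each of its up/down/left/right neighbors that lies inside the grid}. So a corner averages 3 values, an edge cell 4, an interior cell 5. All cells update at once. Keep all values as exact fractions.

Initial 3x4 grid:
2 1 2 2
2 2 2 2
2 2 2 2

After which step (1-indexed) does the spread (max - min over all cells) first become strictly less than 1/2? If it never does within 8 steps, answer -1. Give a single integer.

Step 1: max=2, min=5/3, spread=1/3
  -> spread < 1/2 first at step 1
Step 2: max=2, min=209/120, spread=31/120
Step 3: max=2, min=1949/1080, spread=211/1080
Step 4: max=3553/1800, min=199103/108000, spread=14077/108000
Step 5: max=212317/108000, min=1803593/972000, spread=5363/48600
Step 6: max=117131/60000, min=54579191/29160000, spread=93859/1166400
Step 7: max=189063533/97200000, min=3288925519/1749600000, spread=4568723/69984000
Step 8: max=5650381111/2916000000, min=198171564371/104976000000, spread=8387449/167961600

Answer: 1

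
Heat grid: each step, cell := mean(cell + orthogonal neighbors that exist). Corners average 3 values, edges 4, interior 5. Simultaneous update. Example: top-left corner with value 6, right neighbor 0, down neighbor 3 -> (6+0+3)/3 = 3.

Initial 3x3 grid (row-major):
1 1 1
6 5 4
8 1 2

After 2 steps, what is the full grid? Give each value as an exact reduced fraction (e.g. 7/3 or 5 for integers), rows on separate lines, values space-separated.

After step 1:
  8/3 2 2
  5 17/5 3
  5 4 7/3
After step 2:
  29/9 151/60 7/3
  241/60 87/25 161/60
  14/3 221/60 28/9

Answer: 29/9 151/60 7/3
241/60 87/25 161/60
14/3 221/60 28/9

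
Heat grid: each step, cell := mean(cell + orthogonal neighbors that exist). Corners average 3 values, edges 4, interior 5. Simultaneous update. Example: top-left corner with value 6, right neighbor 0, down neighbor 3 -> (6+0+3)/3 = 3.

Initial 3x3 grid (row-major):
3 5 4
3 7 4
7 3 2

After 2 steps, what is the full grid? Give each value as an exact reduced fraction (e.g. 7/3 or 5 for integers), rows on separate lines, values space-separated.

Answer: 161/36 343/80 40/9
87/20 463/100 959/240
169/36 989/240 4

Derivation:
After step 1:
  11/3 19/4 13/3
  5 22/5 17/4
  13/3 19/4 3
After step 2:
  161/36 343/80 40/9
  87/20 463/100 959/240
  169/36 989/240 4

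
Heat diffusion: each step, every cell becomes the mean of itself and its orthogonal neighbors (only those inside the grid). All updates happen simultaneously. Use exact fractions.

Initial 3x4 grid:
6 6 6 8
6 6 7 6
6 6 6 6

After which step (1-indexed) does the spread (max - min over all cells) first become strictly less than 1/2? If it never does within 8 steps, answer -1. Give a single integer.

Answer: 3

Derivation:
Step 1: max=27/4, min=6, spread=3/4
Step 2: max=121/18, min=6, spread=13/18
Step 3: max=7031/1080, min=2413/400, spread=5159/10800
  -> spread < 1/2 first at step 3
Step 4: max=839423/129600, min=43591/7200, spread=10957/25920
Step 5: max=49821787/7776000, min=658271/108000, spread=97051/311040
Step 6: max=2975965133/466560000, min=79217003/12960000, spread=4966121/18662400
Step 7: max=177665628247/27993600000, min=4772714677/777600000, spread=46783199/223948800
Step 8: max=10627506058373/1679616000000, min=287122703243/46656000000, spread=2328709933/13436928000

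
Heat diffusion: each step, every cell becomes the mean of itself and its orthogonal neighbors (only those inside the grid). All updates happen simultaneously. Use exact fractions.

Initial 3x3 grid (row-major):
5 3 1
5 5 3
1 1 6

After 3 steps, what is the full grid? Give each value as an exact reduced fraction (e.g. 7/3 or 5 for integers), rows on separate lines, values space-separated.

Answer: 3907/1080 25399/7200 7049/2160
3203/900 10063/3000 48323/14400
7049/2160 47873/14400 1751/540

Derivation:
After step 1:
  13/3 7/2 7/3
  4 17/5 15/4
  7/3 13/4 10/3
After step 2:
  71/18 407/120 115/36
  211/60 179/50 769/240
  115/36 739/240 31/9
After step 3:
  3907/1080 25399/7200 7049/2160
  3203/900 10063/3000 48323/14400
  7049/2160 47873/14400 1751/540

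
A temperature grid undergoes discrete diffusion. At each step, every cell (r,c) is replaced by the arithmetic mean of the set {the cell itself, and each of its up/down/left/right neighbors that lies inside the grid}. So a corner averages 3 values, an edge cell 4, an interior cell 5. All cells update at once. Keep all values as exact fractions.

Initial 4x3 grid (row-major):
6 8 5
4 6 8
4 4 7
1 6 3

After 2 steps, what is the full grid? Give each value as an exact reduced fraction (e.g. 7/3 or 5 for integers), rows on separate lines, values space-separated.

After step 1:
  6 25/4 7
  5 6 13/2
  13/4 27/5 11/2
  11/3 7/2 16/3
After step 2:
  23/4 101/16 79/12
  81/16 583/100 25/4
  1039/240 473/100 341/60
  125/36 179/40 43/9

Answer: 23/4 101/16 79/12
81/16 583/100 25/4
1039/240 473/100 341/60
125/36 179/40 43/9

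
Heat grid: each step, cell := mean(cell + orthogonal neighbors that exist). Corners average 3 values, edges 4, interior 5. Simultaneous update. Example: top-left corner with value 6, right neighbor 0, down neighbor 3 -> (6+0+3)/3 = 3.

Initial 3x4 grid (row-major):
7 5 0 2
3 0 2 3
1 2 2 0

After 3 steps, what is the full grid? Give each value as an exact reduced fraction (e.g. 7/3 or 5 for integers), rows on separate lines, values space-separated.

Answer: 587/180 2197/800 16183/7200 503/270
12937/4800 4803/2000 11009/6000 25231/14400
91/40 4441/2400 12133/7200 1697/1080

Derivation:
After step 1:
  5 3 9/4 5/3
  11/4 12/5 7/5 7/4
  2 5/4 3/2 5/3
After step 2:
  43/12 253/80 499/240 17/9
  243/80 54/25 93/50 389/240
  2 143/80 349/240 59/36
After step 3:
  587/180 2197/800 16183/7200 503/270
  12937/4800 4803/2000 11009/6000 25231/14400
  91/40 4441/2400 12133/7200 1697/1080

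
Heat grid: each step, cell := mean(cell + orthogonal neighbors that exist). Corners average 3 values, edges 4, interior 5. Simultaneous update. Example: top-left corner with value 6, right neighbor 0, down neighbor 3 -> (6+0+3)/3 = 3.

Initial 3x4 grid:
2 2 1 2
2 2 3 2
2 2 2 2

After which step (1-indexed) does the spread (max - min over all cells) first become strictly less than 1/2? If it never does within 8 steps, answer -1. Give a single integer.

Step 1: max=9/4, min=5/3, spread=7/12
Step 2: max=13/6, min=89/48, spread=5/16
  -> spread < 1/2 first at step 2
Step 3: max=5089/2400, min=209/108, spread=4001/21600
Step 4: max=10007/4800, min=424759/216000, spread=6389/54000
Step 5: max=123881/60000, min=33472/16875, spread=1753/21600
Step 6: max=319096693/155520000, min=77554517/38880000, spread=71029/1244160
Step 7: max=7939847473/3888000000, min=1946507587/972000000, spread=410179/10368000
Step 8: max=1140699419933/559872000000, min=280892386577/139968000000, spread=45679663/1492992000

Answer: 2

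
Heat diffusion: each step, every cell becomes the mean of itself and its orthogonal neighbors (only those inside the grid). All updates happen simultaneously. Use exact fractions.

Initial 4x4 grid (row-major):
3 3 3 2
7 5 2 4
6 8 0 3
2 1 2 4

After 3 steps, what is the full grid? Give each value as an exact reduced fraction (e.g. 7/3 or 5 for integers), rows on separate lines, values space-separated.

After step 1:
  13/3 7/2 5/2 3
  21/4 5 14/5 11/4
  23/4 4 3 11/4
  3 13/4 7/4 3
After step 2:
  157/36 23/6 59/20 11/4
  61/12 411/100 321/100 113/40
  9/2 21/5 143/50 23/8
  4 3 11/4 5/2
After step 3:
  239/54 13729/3600 3823/1200 341/120
  16249/3600 6131/1500 3191/1000 583/200
  1067/240 1867/500 3179/1000 553/200
  23/6 279/80 1111/400 65/24

Answer: 239/54 13729/3600 3823/1200 341/120
16249/3600 6131/1500 3191/1000 583/200
1067/240 1867/500 3179/1000 553/200
23/6 279/80 1111/400 65/24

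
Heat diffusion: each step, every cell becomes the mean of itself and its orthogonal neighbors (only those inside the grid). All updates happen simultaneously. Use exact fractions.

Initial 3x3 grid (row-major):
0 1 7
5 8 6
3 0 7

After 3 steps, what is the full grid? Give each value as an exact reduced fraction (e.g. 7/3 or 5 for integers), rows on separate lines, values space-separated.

After step 1:
  2 4 14/3
  4 4 7
  8/3 9/2 13/3
After step 2:
  10/3 11/3 47/9
  19/6 47/10 5
  67/18 31/8 95/18
After step 3:
  61/18 1523/360 125/27
  1343/360 2449/600 101/20
  775/216 703/160 1019/216

Answer: 61/18 1523/360 125/27
1343/360 2449/600 101/20
775/216 703/160 1019/216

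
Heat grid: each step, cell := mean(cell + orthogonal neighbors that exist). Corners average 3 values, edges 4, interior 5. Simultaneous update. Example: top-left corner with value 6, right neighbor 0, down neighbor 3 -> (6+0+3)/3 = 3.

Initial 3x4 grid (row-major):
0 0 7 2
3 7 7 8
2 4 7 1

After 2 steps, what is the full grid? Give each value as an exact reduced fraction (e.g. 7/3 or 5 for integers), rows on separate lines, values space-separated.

Answer: 5/2 127/40 611/120 85/18
14/5 229/50 493/100 227/40
11/3 339/80 1337/240 175/36

Derivation:
After step 1:
  1 7/2 4 17/3
  3 21/5 36/5 9/2
  3 5 19/4 16/3
After step 2:
  5/2 127/40 611/120 85/18
  14/5 229/50 493/100 227/40
  11/3 339/80 1337/240 175/36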